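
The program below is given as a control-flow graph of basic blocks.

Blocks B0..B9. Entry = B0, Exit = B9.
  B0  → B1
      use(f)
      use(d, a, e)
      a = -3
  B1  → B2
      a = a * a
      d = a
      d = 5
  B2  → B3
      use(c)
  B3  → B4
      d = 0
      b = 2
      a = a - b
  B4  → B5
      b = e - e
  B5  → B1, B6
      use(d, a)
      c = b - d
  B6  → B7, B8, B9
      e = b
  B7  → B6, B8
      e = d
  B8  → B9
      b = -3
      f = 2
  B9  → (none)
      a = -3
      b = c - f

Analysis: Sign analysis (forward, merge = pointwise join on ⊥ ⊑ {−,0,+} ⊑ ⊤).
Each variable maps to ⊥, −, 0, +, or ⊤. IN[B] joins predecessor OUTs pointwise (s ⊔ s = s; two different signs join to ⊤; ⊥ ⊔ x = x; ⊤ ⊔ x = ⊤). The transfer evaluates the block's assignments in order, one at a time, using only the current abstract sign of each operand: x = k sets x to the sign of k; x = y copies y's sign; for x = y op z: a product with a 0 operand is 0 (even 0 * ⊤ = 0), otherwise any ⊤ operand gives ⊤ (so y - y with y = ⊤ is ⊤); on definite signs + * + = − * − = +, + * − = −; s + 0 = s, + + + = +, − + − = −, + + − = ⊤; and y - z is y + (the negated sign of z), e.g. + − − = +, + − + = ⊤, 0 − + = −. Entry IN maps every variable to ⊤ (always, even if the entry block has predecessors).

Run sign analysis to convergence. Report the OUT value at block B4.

Fixpoint table:
  B0:   IN=(all ⊤)   OUT={a:-; rest ⊤}
  B1:   IN=(all ⊤)   OUT={d:+; rest ⊤}
  B2:   IN={d:+; rest ⊤}   OUT={d:+; rest ⊤}
  B3:   IN={d:+; rest ⊤}   OUT={b:+, d:0; rest ⊤}
  B4:   IN={b:+, d:0; rest ⊤}   OUT={d:0; rest ⊤}
  B5:   IN={d:0; rest ⊤}   OUT={d:0; rest ⊤}
  B6:   IN={d:0; rest ⊤}   OUT={d:0; rest ⊤}
  B7:   IN={d:0; rest ⊤}   OUT={d:0, e:0; rest ⊤}
  B8:   IN={d:0; rest ⊤}   OUT={b:-, d:0, f:+; rest ⊤}
  B9:   IN={d:0; rest ⊤}   OUT={a:-, d:0; rest ⊤}

Merge at B4: IN[B4] = OUT[B3] = {a: ⊤, b: +, c: ⊤, d: 0, e: ⊤, f: ⊤}
Applying B4's transfer function to that IN value gives OUT[B4] (row B4 above).

Answer: {a: ⊤, b: ⊤, c: ⊤, d: 0, e: ⊤, f: ⊤}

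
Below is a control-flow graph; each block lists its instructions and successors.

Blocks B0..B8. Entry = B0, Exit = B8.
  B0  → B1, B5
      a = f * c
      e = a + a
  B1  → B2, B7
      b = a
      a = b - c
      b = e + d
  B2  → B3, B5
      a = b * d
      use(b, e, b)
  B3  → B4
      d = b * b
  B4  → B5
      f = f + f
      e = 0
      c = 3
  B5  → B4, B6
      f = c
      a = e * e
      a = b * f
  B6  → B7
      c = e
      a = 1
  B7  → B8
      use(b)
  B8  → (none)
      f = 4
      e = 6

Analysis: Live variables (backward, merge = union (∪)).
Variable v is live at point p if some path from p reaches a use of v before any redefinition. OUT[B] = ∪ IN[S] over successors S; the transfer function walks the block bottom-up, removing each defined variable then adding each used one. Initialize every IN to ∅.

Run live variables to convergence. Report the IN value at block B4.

Per-block solution:
  B0:  IN={b, c, d, f}  OUT={a, b, c, d, e, f}
  B1:  IN={a, c, d, e, f}  OUT={b, c, d, e, f}
  B2:  IN={b, c, d, e, f}  OUT={b, c, e, f}
  B3:  IN={b, f}  OUT={b, f}
  B4:  IN={b, f}  OUT={b, c, e}
  B5:  IN={b, c, e}  OUT={b, e, f}
  B6:  IN={b, e}  OUT={b}
  B7:  IN={b}  OUT={}
  B8:  IN={}  OUT={}

Merge at B4: OUT[B4] = IN[B5] = {b, c, e}
Applying B4's transfer function to that OUT value gives IN[B4] (row B4 above).

Answer: {b, f}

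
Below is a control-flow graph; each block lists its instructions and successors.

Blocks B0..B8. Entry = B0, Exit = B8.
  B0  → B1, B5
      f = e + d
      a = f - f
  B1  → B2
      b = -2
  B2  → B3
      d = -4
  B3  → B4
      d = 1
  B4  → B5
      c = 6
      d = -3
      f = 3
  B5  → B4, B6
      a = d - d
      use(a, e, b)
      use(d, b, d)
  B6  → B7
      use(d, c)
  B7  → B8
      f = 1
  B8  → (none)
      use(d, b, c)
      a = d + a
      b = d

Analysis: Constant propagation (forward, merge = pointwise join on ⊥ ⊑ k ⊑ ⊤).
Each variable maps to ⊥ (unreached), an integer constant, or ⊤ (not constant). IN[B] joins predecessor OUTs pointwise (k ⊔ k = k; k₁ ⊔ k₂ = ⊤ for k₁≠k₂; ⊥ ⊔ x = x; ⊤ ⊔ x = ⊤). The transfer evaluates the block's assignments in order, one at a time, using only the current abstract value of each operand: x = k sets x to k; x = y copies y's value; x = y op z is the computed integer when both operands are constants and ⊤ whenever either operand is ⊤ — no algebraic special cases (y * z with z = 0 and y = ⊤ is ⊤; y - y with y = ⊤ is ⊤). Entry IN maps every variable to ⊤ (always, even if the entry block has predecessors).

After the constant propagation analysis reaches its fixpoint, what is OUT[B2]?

Per-block solution:
  B0:   IN=(all ⊤)   OUT=(all ⊤)
  B1:   IN=(all ⊤)   OUT={b:-2; rest ⊤}
  B2:   IN={b:-2; rest ⊤}   OUT={b:-2, d:-4; rest ⊤}
  B3:   IN={b:-2, d:-4; rest ⊤}   OUT={b:-2, d:1; rest ⊤}
  B4:   IN=(all ⊤)   OUT={c:6, d:-3, f:3; rest ⊤}
  B5:   IN=(all ⊤)   OUT=(all ⊤)
  B6:   IN=(all ⊤)   OUT=(all ⊤)
  B7:   IN=(all ⊤)   OUT={f:1; rest ⊤}
  B8:   IN={f:1; rest ⊤}   OUT={f:1; rest ⊤}

Merge at B2: IN[B2] = OUT[B1] = {a: ⊤, b: -2, c: ⊤, d: ⊤, e: ⊤, f: ⊤}
Applying B2's transfer function to that IN value gives OUT[B2] (row B2 above).

Answer: {a: ⊤, b: -2, c: ⊤, d: -4, e: ⊤, f: ⊤}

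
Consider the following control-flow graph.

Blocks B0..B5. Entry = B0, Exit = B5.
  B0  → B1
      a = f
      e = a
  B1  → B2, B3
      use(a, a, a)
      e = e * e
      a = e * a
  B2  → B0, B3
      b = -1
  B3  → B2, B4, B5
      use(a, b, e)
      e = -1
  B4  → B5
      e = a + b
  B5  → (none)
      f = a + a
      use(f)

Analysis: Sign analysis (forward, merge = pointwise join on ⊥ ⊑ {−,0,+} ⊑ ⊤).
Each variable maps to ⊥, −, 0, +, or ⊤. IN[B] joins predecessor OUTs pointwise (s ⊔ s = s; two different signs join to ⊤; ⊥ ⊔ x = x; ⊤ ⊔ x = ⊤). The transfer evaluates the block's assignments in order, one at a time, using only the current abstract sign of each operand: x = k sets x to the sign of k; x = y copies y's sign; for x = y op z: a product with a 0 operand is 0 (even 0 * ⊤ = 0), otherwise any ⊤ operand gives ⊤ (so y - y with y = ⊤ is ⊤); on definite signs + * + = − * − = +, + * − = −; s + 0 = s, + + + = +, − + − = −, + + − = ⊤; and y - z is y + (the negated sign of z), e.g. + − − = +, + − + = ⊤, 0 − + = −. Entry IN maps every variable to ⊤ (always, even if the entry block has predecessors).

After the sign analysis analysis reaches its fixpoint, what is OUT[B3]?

Answer: {a: ⊤, b: ⊤, c: ⊤, d: ⊤, e: -, f: ⊤}

Working:
Converged values:
  B0:   IN=(all ⊤)   OUT=(all ⊤)
  B1:   IN=(all ⊤)   OUT=(all ⊤)
  B2:   IN=(all ⊤)   OUT={b:-; rest ⊤}
  B3:   IN=(all ⊤)   OUT={e:-; rest ⊤}
  B4:   IN={e:-; rest ⊤}   OUT=(all ⊤)
  B5:   IN=(all ⊤)   OUT=(all ⊤)

Merge at B3: IN[B3] = OUT[B1] ⊔ OUT[B2] = {a: ⊤, b: ⊤, c: ⊤, d: ⊤, e: ⊤, f: ⊤}
Applying B3's transfer function to that IN value gives OUT[B3] (row B3 above).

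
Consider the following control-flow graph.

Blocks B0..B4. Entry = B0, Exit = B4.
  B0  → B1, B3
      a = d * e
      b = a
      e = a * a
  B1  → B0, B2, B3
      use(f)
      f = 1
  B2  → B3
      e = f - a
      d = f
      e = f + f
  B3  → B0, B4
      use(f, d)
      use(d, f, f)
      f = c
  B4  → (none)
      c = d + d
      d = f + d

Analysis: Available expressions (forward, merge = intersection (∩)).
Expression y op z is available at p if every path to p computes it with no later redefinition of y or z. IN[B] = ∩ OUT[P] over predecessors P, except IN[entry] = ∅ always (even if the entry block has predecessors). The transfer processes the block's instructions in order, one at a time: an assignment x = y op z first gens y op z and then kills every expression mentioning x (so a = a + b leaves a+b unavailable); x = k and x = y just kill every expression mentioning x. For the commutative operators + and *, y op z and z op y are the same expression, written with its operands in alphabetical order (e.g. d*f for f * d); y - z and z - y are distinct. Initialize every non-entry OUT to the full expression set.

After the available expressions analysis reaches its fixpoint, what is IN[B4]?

Fixpoint table:
  B0:   IN={}   OUT={a*a}
  B1:   IN={a*a}   OUT={a*a}
  B2:   IN={a*a}   OUT={a*a, f+f, f-a}
  B3:   IN={a*a}   OUT={a*a}
  B4:   IN={a*a}   OUT={a*a}

Merge at B4: IN[B4] = OUT[B3] = {a*a}

Answer: {a*a}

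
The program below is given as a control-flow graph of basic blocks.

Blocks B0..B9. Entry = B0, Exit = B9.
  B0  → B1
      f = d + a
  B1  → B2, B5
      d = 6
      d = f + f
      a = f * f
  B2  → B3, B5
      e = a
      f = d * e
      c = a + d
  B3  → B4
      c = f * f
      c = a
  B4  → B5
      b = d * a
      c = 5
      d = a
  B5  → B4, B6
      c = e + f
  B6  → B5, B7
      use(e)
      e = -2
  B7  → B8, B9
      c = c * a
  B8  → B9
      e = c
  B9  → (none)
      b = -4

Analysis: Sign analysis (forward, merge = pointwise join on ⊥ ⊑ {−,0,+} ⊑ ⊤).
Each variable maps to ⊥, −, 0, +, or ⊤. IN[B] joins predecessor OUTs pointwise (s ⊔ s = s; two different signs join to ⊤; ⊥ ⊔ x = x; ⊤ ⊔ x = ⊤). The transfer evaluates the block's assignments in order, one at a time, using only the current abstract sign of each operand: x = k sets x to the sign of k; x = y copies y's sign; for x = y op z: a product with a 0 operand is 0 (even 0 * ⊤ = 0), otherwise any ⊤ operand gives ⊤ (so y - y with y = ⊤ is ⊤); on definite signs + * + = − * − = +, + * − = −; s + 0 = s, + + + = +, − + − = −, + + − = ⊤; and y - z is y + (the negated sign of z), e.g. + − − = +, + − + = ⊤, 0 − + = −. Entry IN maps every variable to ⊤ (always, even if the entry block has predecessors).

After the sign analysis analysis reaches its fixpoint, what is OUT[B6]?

Fixpoint table:
  B0:   IN=(all ⊤)   OUT=(all ⊤)
  B1:   IN=(all ⊤)   OUT=(all ⊤)
  B2:   IN=(all ⊤)   OUT=(all ⊤)
  B3:   IN=(all ⊤)   OUT=(all ⊤)
  B4:   IN=(all ⊤)   OUT={c:+; rest ⊤}
  B5:   IN=(all ⊤)   OUT=(all ⊤)
  B6:   IN=(all ⊤)   OUT={e:-; rest ⊤}
  B7:   IN={e:-; rest ⊤}   OUT={e:-; rest ⊤}
  B8:   IN={e:-; rest ⊤}   OUT=(all ⊤)
  B9:   IN=(all ⊤)   OUT={b:-; rest ⊤}

Merge at B6: IN[B6] = OUT[B5] = {a: ⊤, b: ⊤, c: ⊤, d: ⊤, e: ⊤, f: ⊤}
Applying B6's transfer function to that IN value gives OUT[B6] (row B6 above).

Answer: {a: ⊤, b: ⊤, c: ⊤, d: ⊤, e: -, f: ⊤}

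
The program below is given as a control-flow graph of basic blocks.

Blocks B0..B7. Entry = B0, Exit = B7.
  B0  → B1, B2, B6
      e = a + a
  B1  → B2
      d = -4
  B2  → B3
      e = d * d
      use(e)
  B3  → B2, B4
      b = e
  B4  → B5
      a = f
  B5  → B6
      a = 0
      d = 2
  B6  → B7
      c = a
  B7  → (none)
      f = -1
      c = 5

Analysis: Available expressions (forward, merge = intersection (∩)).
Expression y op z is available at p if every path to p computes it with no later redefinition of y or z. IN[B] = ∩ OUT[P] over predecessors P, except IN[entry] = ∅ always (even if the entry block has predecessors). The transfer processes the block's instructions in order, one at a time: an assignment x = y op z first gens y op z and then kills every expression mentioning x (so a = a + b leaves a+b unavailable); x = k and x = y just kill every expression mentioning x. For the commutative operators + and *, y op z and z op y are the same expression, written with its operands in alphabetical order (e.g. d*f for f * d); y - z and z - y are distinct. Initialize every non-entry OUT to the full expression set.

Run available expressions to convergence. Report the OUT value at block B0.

Per-block solution:
  B0:  IN={}  OUT={a+a}
  B1:  IN={a+a}  OUT={a+a}
  B2:  IN={a+a}  OUT={a+a, d*d}
  B3:  IN={a+a, d*d}  OUT={a+a, d*d}
  B4:  IN={a+a, d*d}  OUT={d*d}
  B5:  IN={d*d}  OUT={}
  B6:  IN={}  OUT={}
  B7:  IN={}  OUT={}

B0 is the boundary node: IN[B0] = {}
Applying B0's transfer function to that IN value gives OUT[B0] (row B0 above).

Answer: {a+a}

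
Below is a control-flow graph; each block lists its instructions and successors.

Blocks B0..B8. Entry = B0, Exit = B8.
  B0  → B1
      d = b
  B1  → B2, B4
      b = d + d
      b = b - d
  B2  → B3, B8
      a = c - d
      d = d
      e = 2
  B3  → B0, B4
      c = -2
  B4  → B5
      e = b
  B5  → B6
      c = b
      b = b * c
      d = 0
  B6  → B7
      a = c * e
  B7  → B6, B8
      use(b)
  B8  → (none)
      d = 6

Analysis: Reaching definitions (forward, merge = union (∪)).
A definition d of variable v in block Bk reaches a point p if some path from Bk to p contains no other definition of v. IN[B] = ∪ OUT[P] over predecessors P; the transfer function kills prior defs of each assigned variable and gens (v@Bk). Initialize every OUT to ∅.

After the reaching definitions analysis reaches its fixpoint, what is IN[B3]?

Answer: {a@B2, b@B1, c@B3, d@B2, e@B2}

Trace:
Per-block solution:
  B0: | IN={a@B2, b@B1, c@B3, d@B2, e@B2} | OUT={a@B2, b@B1, c@B3, d@B0, e@B2}
  B1: | IN={a@B2, b@B1, c@B3, d@B0, e@B2} | OUT={a@B2, b@B1, c@B3, d@B0, e@B2}
  B2: | IN={a@B2, b@B1, c@B3, d@B0, e@B2} | OUT={a@B2, b@B1, c@B3, d@B2, e@B2}
  B3: | IN={a@B2, b@B1, c@B3, d@B2, e@B2} | OUT={a@B2, b@B1, c@B3, d@B2, e@B2}
  B4: | IN={a@B2, b@B1, c@B3, d@B0, d@B2, e@B2} | OUT={a@B2, b@B1, c@B3, d@B0, d@B2, e@B4}
  B5: | IN={a@B2, b@B1, c@B3, d@B0, d@B2, e@B4} | OUT={a@B2, b@B5, c@B5, d@B5, e@B4}
  B6: | IN={a@B2, a@B6, b@B5, c@B5, d@B5, e@B4} | OUT={a@B6, b@B5, c@B5, d@B5, e@B4}
  B7: | IN={a@B6, b@B5, c@B5, d@B5, e@B4} | OUT={a@B6, b@B5, c@B5, d@B5, e@B4}
  B8: | IN={a@B2, a@B6, b@B1, b@B5, c@B3, c@B5, d@B2, d@B5, e@B2, e@B4} | OUT={a@B2, a@B6, b@B1, b@B5, c@B3, c@B5, d@B8, e@B2, e@B4}

Merge at B3: IN[B3] = OUT[B2] = {a@B2, b@B1, c@B3, d@B2, e@B2}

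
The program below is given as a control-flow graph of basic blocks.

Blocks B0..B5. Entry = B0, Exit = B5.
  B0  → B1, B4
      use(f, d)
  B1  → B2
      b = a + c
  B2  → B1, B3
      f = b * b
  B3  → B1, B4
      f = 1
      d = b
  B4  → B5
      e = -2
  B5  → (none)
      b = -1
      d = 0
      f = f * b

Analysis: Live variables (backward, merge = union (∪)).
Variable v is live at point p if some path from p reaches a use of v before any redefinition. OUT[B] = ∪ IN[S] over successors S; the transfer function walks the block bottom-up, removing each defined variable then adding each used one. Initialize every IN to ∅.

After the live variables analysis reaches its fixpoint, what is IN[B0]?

Answer: {a, c, d, f}

Derivation:
Fixpoint table:
  B0:   IN={a, c, d, f}   OUT={a, c, f}
  B1:   IN={a, c}   OUT={a, b, c}
  B2:   IN={a, b, c}   OUT={a, b, c}
  B3:   IN={a, b, c}   OUT={a, c, f}
  B4:   IN={f}   OUT={f}
  B5:   IN={f}   OUT={}

Merge at B0: OUT[B0] = IN[B1] ⊔ IN[B4] = {a, c, f}
Applying B0's transfer function to that OUT value gives IN[B0] (row B0 above).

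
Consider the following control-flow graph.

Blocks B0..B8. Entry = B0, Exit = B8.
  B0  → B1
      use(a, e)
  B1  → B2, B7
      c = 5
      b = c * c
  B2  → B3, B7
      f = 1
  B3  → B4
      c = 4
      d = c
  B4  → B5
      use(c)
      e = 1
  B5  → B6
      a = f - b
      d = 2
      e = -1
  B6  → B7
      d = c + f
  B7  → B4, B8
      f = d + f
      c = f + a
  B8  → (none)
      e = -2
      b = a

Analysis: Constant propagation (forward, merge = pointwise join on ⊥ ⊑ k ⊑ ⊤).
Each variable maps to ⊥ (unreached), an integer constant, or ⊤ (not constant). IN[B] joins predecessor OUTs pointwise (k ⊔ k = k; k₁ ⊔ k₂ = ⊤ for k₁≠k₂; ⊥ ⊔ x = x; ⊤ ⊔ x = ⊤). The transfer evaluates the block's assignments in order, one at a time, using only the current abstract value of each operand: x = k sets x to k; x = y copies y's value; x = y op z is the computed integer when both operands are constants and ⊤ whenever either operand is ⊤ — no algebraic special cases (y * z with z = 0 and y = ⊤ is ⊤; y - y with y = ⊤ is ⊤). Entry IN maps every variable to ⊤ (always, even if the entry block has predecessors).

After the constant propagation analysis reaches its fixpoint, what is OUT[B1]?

Per-block solution:
  B0:   IN=(all ⊤)   OUT=(all ⊤)
  B1:   IN=(all ⊤)   OUT={b:25, c:5; rest ⊤}
  B2:   IN={b:25, c:5; rest ⊤}   OUT={b:25, c:5, f:1; rest ⊤}
  B3:   IN={b:25, c:5, f:1; rest ⊤}   OUT={b:25, c:4, d:4, f:1; rest ⊤}
  B4:   IN={b:25; rest ⊤}   OUT={b:25, e:1; rest ⊤}
  B5:   IN={b:25, e:1; rest ⊤}   OUT={b:25, d:2, e:-1; rest ⊤}
  B6:   IN={b:25, d:2, e:-1; rest ⊤}   OUT={b:25, e:-1; rest ⊤}
  B7:   IN={b:25; rest ⊤}   OUT={b:25; rest ⊤}
  B8:   IN={b:25; rest ⊤}   OUT={e:-2; rest ⊤}

Merge at B1: IN[B1] = OUT[B0] = {a: ⊤, b: ⊤, c: ⊤, d: ⊤, e: ⊤, f: ⊤}
Applying B1's transfer function to that IN value gives OUT[B1] (row B1 above).

Answer: {a: ⊤, b: 25, c: 5, d: ⊤, e: ⊤, f: ⊤}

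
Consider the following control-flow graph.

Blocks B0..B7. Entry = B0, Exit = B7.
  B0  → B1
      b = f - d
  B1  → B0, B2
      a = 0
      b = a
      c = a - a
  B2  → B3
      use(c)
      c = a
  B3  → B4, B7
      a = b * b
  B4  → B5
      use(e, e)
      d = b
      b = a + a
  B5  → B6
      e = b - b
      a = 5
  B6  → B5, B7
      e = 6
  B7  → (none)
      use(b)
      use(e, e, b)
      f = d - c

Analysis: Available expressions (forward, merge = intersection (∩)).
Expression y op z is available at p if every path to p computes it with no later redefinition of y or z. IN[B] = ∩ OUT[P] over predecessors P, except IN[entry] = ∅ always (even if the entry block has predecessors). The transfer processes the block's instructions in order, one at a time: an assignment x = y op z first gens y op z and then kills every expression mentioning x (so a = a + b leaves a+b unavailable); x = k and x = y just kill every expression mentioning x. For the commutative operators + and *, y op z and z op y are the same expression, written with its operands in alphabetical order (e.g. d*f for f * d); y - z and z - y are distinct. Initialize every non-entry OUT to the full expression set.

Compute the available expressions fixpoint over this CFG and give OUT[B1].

Per-block solution:
  B0:   IN={}   OUT={f-d}
  B1:   IN={f-d}   OUT={a-a, f-d}
  B2:   IN={a-a, f-d}   OUT={a-a, f-d}
  B3:   IN={a-a, f-d}   OUT={b*b, f-d}
  B4:   IN={b*b, f-d}   OUT={a+a}
  B5:   IN={}   OUT={b-b}
  B6:   IN={b-b}   OUT={b-b}
  B7:   IN={}   OUT={d-c}

Merge at B1: IN[B1] = OUT[B0] = {f-d}
Applying B1's transfer function to that IN value gives OUT[B1] (row B1 above).

Answer: {a-a, f-d}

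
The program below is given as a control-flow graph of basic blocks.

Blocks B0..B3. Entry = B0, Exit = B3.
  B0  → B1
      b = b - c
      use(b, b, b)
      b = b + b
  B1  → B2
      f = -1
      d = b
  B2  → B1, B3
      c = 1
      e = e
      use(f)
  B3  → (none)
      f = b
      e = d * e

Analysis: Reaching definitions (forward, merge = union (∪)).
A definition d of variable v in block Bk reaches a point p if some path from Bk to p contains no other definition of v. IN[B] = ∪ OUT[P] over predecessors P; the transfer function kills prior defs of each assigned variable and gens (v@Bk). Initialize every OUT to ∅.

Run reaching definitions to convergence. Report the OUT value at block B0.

Answer: {b@B0}

Derivation:
Converged values:
  B0:   IN={}   OUT={b@B0}
  B1:   IN={b@B0, c@B2, d@B1, e@B2, f@B1}   OUT={b@B0, c@B2, d@B1, e@B2, f@B1}
  B2:   IN={b@B0, c@B2, d@B1, e@B2, f@B1}   OUT={b@B0, c@B2, d@B1, e@B2, f@B1}
  B3:   IN={b@B0, c@B2, d@B1, e@B2, f@B1}   OUT={b@B0, c@B2, d@B1, e@B3, f@B3}

B0 is the boundary node: IN[B0] = {}
Applying B0's transfer function to that IN value gives OUT[B0] (row B0 above).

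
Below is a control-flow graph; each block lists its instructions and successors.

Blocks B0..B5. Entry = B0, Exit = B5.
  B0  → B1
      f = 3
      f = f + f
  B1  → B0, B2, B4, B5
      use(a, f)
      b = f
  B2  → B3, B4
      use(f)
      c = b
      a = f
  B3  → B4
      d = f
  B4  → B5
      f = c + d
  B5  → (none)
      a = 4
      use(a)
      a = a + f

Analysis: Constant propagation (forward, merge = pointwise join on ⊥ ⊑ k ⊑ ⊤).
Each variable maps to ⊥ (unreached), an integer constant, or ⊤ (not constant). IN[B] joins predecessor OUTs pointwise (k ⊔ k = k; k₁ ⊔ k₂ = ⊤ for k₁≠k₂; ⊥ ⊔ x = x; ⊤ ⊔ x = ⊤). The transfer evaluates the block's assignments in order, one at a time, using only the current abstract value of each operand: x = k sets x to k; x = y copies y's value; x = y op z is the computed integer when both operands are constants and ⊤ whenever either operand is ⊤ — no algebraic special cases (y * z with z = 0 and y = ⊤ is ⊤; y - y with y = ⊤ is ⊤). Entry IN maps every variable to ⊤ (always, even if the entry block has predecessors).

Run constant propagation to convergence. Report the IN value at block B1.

Answer: {a: ⊤, b: ⊤, c: ⊤, d: ⊤, e: ⊤, f: 6}

Working:
Converged values:
  B0:   IN=(all ⊤)   OUT={f:6; rest ⊤}
  B1:   IN={f:6; rest ⊤}   OUT={b:6, f:6; rest ⊤}
  B2:   IN={b:6, f:6; rest ⊤}   OUT={a:6, b:6, c:6, f:6; rest ⊤}
  B3:   IN={a:6, b:6, c:6, f:6; rest ⊤}   OUT={a:6, b:6, c:6, d:6, f:6; rest ⊤}
  B4:   IN={b:6, f:6; rest ⊤}   OUT={b:6; rest ⊤}
  B5:   IN={b:6; rest ⊤}   OUT={b:6; rest ⊤}

Merge at B1: IN[B1] = OUT[B0] = {a: ⊤, b: ⊤, c: ⊤, d: ⊤, e: ⊤, f: 6}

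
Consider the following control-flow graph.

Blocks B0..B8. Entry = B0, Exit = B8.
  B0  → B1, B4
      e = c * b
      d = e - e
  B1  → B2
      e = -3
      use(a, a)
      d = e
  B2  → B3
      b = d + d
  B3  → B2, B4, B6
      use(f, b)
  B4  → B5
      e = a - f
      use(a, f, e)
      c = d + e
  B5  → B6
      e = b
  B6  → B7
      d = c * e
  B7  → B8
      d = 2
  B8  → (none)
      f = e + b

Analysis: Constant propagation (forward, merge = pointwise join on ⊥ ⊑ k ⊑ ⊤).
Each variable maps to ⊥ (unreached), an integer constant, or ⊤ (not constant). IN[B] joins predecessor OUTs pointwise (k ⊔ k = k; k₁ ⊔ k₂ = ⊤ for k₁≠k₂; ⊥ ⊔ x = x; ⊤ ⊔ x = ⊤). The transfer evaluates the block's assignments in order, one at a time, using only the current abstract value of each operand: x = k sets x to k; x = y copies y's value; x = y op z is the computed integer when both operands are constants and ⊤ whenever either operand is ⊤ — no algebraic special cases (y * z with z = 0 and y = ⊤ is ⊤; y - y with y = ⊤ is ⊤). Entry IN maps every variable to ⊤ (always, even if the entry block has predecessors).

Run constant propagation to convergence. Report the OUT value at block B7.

Answer: {a: ⊤, b: ⊤, c: ⊤, d: 2, e: ⊤, f: ⊤}

Trace:
Per-block solution:
  B0:   IN=(all ⊤)   OUT=(all ⊤)
  B1:   IN=(all ⊤)   OUT={d:-3, e:-3; rest ⊤}
  B2:   IN={d:-3, e:-3; rest ⊤}   OUT={b:-6, d:-3, e:-3; rest ⊤}
  B3:   IN={b:-6, d:-3, e:-3; rest ⊤}   OUT={b:-6, d:-3, e:-3; rest ⊤}
  B4:   IN=(all ⊤)   OUT=(all ⊤)
  B5:   IN=(all ⊤)   OUT=(all ⊤)
  B6:   IN=(all ⊤)   OUT=(all ⊤)
  B7:   IN=(all ⊤)   OUT={d:2; rest ⊤}
  B8:   IN={d:2; rest ⊤}   OUT={d:2; rest ⊤}

Merge at B7: IN[B7] = OUT[B6] = {a: ⊤, b: ⊤, c: ⊤, d: ⊤, e: ⊤, f: ⊤}
Applying B7's transfer function to that IN value gives OUT[B7] (row B7 above).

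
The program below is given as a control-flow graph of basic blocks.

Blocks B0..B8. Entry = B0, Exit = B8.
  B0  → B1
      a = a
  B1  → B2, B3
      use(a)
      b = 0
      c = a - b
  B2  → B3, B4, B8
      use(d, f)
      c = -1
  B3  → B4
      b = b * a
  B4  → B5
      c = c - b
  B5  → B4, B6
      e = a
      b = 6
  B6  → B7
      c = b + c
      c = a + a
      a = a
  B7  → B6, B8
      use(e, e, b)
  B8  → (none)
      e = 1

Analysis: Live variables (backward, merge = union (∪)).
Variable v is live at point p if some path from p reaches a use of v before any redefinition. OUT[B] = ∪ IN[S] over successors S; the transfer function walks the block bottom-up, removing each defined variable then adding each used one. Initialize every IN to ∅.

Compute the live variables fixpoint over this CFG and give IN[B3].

Converged values:
  B0:  IN={a, d, f}  OUT={a, d, f}
  B1:  IN={a, d, f}  OUT={a, b, c, d, f}
  B2:  IN={a, b, d, f}  OUT={a, b, c}
  B3:  IN={a, b, c}  OUT={a, b, c}
  B4:  IN={a, b, c}  OUT={a, c}
  B5:  IN={a, c}  OUT={a, b, c, e}
  B6:  IN={a, b, c, e}  OUT={a, b, c, e}
  B7:  IN={a, b, c, e}  OUT={a, b, c, e}
  B8:  IN={}  OUT={}

Merge at B3: OUT[B3] = IN[B4] = {a, b, c}
Applying B3's transfer function to that OUT value gives IN[B3] (row B3 above).

Answer: {a, b, c}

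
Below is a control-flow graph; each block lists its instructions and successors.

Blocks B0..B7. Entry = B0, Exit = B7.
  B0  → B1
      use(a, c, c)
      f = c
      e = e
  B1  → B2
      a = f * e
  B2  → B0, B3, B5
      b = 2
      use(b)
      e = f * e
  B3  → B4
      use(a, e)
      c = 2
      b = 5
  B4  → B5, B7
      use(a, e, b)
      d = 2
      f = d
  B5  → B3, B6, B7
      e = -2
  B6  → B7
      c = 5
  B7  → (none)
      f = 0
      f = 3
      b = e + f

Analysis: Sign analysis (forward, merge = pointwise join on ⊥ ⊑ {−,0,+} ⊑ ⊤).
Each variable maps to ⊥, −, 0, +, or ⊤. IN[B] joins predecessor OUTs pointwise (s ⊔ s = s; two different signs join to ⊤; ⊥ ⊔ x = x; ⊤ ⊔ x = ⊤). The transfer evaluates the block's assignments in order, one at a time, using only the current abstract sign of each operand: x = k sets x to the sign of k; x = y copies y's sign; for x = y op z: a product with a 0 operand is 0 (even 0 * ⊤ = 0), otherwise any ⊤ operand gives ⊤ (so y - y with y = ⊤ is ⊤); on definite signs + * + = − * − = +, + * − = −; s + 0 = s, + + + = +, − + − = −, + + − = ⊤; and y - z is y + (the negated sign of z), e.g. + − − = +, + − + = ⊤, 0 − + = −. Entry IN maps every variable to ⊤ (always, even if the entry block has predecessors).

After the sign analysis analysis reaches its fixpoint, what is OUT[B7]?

Fixpoint table:
  B0:   IN=(all ⊤)   OUT=(all ⊤)
  B1:   IN=(all ⊤)   OUT=(all ⊤)
  B2:   IN=(all ⊤)   OUT={b:+; rest ⊤}
  B3:   IN={b:+; rest ⊤}   OUT={b:+, c:+; rest ⊤}
  B4:   IN={b:+, c:+; rest ⊤}   OUT={b:+, c:+, d:+, f:+; rest ⊤}
  B5:   IN={b:+; rest ⊤}   OUT={b:+, e:-; rest ⊤}
  B6:   IN={b:+, e:-; rest ⊤}   OUT={b:+, c:+, e:-; rest ⊤}
  B7:   IN={b:+; rest ⊤}   OUT={f:+; rest ⊤}

Merge at B7: IN[B7] = OUT[B4] ⊔ OUT[B5] ⊔ OUT[B6] = {a: ⊤, b: +, c: ⊤, d: ⊤, e: ⊤, f: ⊤}
Applying B7's transfer function to that IN value gives OUT[B7] (row B7 above).

Answer: {a: ⊤, b: ⊤, c: ⊤, d: ⊤, e: ⊤, f: +}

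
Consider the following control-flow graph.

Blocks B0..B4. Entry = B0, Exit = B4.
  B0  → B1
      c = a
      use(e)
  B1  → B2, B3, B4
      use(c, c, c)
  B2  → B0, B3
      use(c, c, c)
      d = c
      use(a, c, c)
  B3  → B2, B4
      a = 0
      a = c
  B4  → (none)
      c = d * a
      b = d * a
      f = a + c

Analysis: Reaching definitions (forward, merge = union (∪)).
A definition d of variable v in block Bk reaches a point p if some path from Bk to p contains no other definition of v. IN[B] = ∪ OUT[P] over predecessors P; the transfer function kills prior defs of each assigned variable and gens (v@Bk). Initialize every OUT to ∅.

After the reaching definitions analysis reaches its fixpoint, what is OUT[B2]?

Answer: {a@B3, c@B0, d@B2}

Trace:
Per-block solution:
  B0:  IN={a@B3, c@B0, d@B2}  OUT={a@B3, c@B0, d@B2}
  B1:  IN={a@B3, c@B0, d@B2}  OUT={a@B3, c@B0, d@B2}
  B2:  IN={a@B3, c@B0, d@B2}  OUT={a@B3, c@B0, d@B2}
  B3:  IN={a@B3, c@B0, d@B2}  OUT={a@B3, c@B0, d@B2}
  B4:  IN={a@B3, c@B0, d@B2}  OUT={a@B3, b@B4, c@B4, d@B2, f@B4}

Merge at B2: IN[B2] = OUT[B1] ⊔ OUT[B3] = {a@B3, c@B0, d@B2}
Applying B2's transfer function to that IN value gives OUT[B2] (row B2 above).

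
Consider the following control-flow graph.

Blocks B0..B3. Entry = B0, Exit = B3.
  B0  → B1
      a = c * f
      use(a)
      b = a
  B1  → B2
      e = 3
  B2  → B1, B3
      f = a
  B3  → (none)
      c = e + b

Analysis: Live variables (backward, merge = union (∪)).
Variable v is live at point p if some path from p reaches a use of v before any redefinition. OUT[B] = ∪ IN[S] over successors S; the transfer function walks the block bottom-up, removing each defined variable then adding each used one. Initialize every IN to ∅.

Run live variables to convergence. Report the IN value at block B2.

Fixpoint table:
  B0:  IN={c, f}  OUT={a, b}
  B1:  IN={a, b}  OUT={a, b, e}
  B2:  IN={a, b, e}  OUT={a, b, e}
  B3:  IN={b, e}  OUT={}

Merge at B2: OUT[B2] = IN[B1] ⊔ IN[B3] = {a, b, e}
Applying B2's transfer function to that OUT value gives IN[B2] (row B2 above).

Answer: {a, b, e}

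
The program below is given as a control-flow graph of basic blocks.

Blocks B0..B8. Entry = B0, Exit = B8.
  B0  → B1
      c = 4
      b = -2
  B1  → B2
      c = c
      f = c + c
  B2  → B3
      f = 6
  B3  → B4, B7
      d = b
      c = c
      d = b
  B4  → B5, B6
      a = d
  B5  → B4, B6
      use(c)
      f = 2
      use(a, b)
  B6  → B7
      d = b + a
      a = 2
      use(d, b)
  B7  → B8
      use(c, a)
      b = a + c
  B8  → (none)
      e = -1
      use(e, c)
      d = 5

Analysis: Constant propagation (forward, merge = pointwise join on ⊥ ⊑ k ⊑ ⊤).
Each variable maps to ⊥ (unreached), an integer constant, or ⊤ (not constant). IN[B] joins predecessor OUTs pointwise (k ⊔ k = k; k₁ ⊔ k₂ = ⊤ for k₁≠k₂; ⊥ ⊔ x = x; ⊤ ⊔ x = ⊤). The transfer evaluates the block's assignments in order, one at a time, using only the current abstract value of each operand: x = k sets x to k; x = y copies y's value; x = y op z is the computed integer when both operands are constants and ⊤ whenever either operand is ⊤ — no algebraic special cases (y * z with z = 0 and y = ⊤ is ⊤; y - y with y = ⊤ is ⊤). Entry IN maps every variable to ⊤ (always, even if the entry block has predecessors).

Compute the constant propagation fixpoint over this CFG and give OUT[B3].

Answer: {a: ⊤, b: -2, c: 4, d: -2, e: ⊤, f: 6}

Working:
Per-block solution:
  B0:   IN=(all ⊤)   OUT={b:-2, c:4; rest ⊤}
  B1:   IN={b:-2, c:4; rest ⊤}   OUT={b:-2, c:4, f:8; rest ⊤}
  B2:   IN={b:-2, c:4, f:8; rest ⊤}   OUT={b:-2, c:4, f:6; rest ⊤}
  B3:   IN={b:-2, c:4, f:6; rest ⊤}   OUT={b:-2, c:4, d:-2, f:6; rest ⊤}
  B4:   IN={b:-2, c:4, d:-2; rest ⊤}   OUT={a:-2, b:-2, c:4, d:-2; rest ⊤}
  B5:   IN={a:-2, b:-2, c:4, d:-2; rest ⊤}   OUT={a:-2, b:-2, c:4, d:-2, f:2; rest ⊤}
  B6:   IN={a:-2, b:-2, c:4, d:-2; rest ⊤}   OUT={a:2, b:-2, c:4, d:-4; rest ⊤}
  B7:   IN={b:-2, c:4; rest ⊤}   OUT={c:4; rest ⊤}
  B8:   IN={c:4; rest ⊤}   OUT={c:4, d:5, e:-1; rest ⊤}

Merge at B3: IN[B3] = OUT[B2] = {a: ⊤, b: -2, c: 4, d: ⊤, e: ⊤, f: 6}
Applying B3's transfer function to that IN value gives OUT[B3] (row B3 above).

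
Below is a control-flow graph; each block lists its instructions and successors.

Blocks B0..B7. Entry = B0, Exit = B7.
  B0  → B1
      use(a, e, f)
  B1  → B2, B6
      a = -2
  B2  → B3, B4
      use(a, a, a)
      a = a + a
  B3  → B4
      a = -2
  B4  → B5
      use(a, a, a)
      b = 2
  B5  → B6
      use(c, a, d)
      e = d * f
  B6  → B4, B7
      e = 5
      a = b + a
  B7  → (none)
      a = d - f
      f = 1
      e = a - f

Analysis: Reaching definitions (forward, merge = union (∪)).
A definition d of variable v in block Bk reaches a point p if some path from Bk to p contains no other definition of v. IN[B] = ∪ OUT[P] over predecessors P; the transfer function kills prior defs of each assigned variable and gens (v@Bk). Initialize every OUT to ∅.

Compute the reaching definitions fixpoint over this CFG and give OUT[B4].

Per-block solution:
  B0:  IN={}  OUT={}
  B1:  IN={}  OUT={a@B1}
  B2:  IN={a@B1}  OUT={a@B2}
  B3:  IN={a@B2}  OUT={a@B3}
  B4:  IN={a@B2, a@B3, a@B6, b@B4, e@B6}  OUT={a@B2, a@B3, a@B6, b@B4, e@B6}
  B5:  IN={a@B2, a@B3, a@B6, b@B4, e@B6}  OUT={a@B2, a@B3, a@B6, b@B4, e@B5}
  B6:  IN={a@B1, a@B2, a@B3, a@B6, b@B4, e@B5}  OUT={a@B6, b@B4, e@B6}
  B7:  IN={a@B6, b@B4, e@B6}  OUT={a@B7, b@B4, e@B7, f@B7}

Merge at B4: IN[B4] = OUT[B2] ⊔ OUT[B3] ⊔ OUT[B6] = {a@B2, a@B3, a@B6, b@B4, e@B6}
Applying B4's transfer function to that IN value gives OUT[B4] (row B4 above).

Answer: {a@B2, a@B3, a@B6, b@B4, e@B6}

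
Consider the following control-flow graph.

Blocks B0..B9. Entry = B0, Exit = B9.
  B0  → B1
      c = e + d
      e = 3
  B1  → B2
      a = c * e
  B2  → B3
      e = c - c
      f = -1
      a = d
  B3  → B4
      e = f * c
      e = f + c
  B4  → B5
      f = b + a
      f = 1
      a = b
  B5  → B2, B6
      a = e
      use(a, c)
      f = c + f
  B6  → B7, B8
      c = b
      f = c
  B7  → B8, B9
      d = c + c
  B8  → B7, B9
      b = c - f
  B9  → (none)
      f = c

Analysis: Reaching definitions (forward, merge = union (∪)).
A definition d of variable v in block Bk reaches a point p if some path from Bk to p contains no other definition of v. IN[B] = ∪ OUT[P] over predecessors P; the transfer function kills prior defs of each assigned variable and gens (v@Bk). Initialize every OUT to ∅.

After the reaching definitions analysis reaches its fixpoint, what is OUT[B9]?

Per-block solution:
  B0:   IN={}   OUT={c@B0, e@B0}
  B1:   IN={c@B0, e@B0}   OUT={a@B1, c@B0, e@B0}
  B2:   IN={a@B1, a@B5, c@B0, e@B0, e@B3, f@B5}   OUT={a@B2, c@B0, e@B2, f@B2}
  B3:   IN={a@B2, c@B0, e@B2, f@B2}   OUT={a@B2, c@B0, e@B3, f@B2}
  B4:   IN={a@B2, c@B0, e@B3, f@B2}   OUT={a@B4, c@B0, e@B3, f@B4}
  B5:   IN={a@B4, c@B0, e@B3, f@B4}   OUT={a@B5, c@B0, e@B3, f@B5}
  B6:   IN={a@B5, c@B0, e@B3, f@B5}   OUT={a@B5, c@B6, e@B3, f@B6}
  B7:   IN={a@B5, b@B8, c@B6, d@B7, e@B3, f@B6}   OUT={a@B5, b@B8, c@B6, d@B7, e@B3, f@B6}
  B8:   IN={a@B5, b@B8, c@B6, d@B7, e@B3, f@B6}   OUT={a@B5, b@B8, c@B6, d@B7, e@B3, f@B6}
  B9:   IN={a@B5, b@B8, c@B6, d@B7, e@B3, f@B6}   OUT={a@B5, b@B8, c@B6, d@B7, e@B3, f@B9}

Merge at B9: IN[B9] = OUT[B7] ⊔ OUT[B8] = {a@B5, b@B8, c@B6, d@B7, e@B3, f@B6}
Applying B9's transfer function to that IN value gives OUT[B9] (row B9 above).

Answer: {a@B5, b@B8, c@B6, d@B7, e@B3, f@B9}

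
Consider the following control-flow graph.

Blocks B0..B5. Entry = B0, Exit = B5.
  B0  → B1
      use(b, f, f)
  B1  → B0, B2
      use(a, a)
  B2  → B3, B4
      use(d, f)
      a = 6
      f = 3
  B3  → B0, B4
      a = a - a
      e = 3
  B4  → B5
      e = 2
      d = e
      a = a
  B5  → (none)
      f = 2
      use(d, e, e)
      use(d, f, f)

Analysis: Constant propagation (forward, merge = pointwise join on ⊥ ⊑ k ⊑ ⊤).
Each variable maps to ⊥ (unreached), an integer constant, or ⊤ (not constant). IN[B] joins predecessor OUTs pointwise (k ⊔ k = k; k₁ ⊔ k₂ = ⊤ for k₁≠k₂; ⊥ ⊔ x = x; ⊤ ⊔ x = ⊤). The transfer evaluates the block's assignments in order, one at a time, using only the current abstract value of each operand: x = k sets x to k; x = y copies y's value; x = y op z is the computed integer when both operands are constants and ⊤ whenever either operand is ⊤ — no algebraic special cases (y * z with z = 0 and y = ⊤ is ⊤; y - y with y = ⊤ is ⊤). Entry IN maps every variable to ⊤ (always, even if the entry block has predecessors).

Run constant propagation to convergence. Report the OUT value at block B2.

Converged values:
  B0: | IN=(all ⊤) | OUT=(all ⊤)
  B1: | IN=(all ⊤) | OUT=(all ⊤)
  B2: | IN=(all ⊤) | OUT={a:6, f:3; rest ⊤}
  B3: | IN={a:6, f:3; rest ⊤} | OUT={a:0, e:3, f:3; rest ⊤}
  B4: | IN={f:3; rest ⊤} | OUT={d:2, e:2, f:3; rest ⊤}
  B5: | IN={d:2, e:2, f:3; rest ⊤} | OUT={d:2, e:2, f:2; rest ⊤}

Merge at B2: IN[B2] = OUT[B1] = {a: ⊤, b: ⊤, c: ⊤, d: ⊤, e: ⊤, f: ⊤}
Applying B2's transfer function to that IN value gives OUT[B2] (row B2 above).

Answer: {a: 6, b: ⊤, c: ⊤, d: ⊤, e: ⊤, f: 3}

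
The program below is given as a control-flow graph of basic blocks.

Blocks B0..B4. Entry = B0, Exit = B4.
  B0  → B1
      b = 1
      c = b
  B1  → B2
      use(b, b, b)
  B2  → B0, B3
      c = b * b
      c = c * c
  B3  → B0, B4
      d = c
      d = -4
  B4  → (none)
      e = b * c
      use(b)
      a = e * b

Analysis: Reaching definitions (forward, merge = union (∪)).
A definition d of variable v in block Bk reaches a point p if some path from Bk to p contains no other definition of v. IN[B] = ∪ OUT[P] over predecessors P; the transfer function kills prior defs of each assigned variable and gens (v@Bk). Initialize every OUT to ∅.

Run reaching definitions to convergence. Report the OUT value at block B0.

Answer: {b@B0, c@B0, d@B3}

Derivation:
Fixpoint table:
  B0:  IN={b@B0, c@B2, d@B3}  OUT={b@B0, c@B0, d@B3}
  B1:  IN={b@B0, c@B0, d@B3}  OUT={b@B0, c@B0, d@B3}
  B2:  IN={b@B0, c@B0, d@B3}  OUT={b@B0, c@B2, d@B3}
  B3:  IN={b@B0, c@B2, d@B3}  OUT={b@B0, c@B2, d@B3}
  B4:  IN={b@B0, c@B2, d@B3}  OUT={a@B4, b@B0, c@B2, d@B3, e@B4}

Merge at B0 (entry node, so the boundary value {} is joined with the incoming edge(s)): IN[B0] = {} ⊔ OUT[B2] ⊔ OUT[B3] = {b@B0, c@B2, d@B3}
Applying B0's transfer function to that IN value gives OUT[B0] (row B0 above).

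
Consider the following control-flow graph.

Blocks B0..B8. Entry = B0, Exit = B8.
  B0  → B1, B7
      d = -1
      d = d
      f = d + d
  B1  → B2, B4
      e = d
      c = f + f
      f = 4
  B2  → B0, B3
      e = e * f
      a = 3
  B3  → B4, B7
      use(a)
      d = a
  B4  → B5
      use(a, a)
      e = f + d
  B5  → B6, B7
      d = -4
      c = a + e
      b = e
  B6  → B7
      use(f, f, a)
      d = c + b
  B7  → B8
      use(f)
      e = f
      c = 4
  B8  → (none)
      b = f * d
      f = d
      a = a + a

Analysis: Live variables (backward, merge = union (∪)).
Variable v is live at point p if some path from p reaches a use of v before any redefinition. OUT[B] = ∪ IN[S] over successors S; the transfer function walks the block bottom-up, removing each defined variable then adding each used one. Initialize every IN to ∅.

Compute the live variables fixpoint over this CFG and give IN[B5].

Per-block solution:
  B0:   IN={a}   OUT={a, d, f}
  B1:   IN={a, d, f}   OUT={a, d, e, f}
  B2:   IN={e, f}   OUT={a, f}
  B3:   IN={a, f}   OUT={a, d, f}
  B4:   IN={a, d, f}   OUT={a, e, f}
  B5:   IN={a, e, f}   OUT={a, b, c, d, f}
  B6:   IN={a, b, c, f}   OUT={a, d, f}
  B7:   IN={a, d, f}   OUT={a, d, f}
  B8:   IN={a, d, f}   OUT={}

Merge at B5: OUT[B5] = IN[B6] ⊔ IN[B7] = {a, b, c, d, f}
Applying B5's transfer function to that OUT value gives IN[B5] (row B5 above).

Answer: {a, e, f}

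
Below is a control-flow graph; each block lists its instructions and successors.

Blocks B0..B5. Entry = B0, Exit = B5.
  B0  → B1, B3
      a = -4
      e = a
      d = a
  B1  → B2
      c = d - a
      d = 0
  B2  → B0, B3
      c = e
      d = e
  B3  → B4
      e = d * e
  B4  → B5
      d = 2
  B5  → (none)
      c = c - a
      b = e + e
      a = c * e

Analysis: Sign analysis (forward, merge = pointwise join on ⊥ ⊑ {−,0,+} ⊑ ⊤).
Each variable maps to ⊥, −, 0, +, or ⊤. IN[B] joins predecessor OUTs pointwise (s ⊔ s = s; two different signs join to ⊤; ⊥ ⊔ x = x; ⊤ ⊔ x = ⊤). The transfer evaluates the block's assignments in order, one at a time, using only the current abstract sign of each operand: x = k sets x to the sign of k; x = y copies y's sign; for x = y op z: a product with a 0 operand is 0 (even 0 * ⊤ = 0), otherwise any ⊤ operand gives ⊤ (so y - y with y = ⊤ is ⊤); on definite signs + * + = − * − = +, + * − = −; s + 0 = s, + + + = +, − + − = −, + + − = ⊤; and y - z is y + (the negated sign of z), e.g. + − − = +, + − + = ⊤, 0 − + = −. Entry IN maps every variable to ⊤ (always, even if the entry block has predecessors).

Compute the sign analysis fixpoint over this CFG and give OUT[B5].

Per-block solution:
  B0:   IN=(all ⊤)   OUT={a:-, d:-, e:-; rest ⊤}
  B1:   IN={a:-, d:-, e:-; rest ⊤}   OUT={a:-, d:0, e:-; rest ⊤}
  B2:   IN={a:-, d:0, e:-; rest ⊤}   OUT={a:-, c:-, d:-, e:-; rest ⊤}
  B3:   IN={a:-, d:-, e:-; rest ⊤}   OUT={a:-, d:-, e:+; rest ⊤}
  B4:   IN={a:-, d:-, e:+; rest ⊤}   OUT={a:-, d:+, e:+; rest ⊤}
  B5:   IN={a:-, d:+, e:+; rest ⊤}   OUT={b:+, d:+, e:+; rest ⊤}

Merge at B5: IN[B5] = OUT[B4] = {a: -, b: ⊤, c: ⊤, d: +, e: +, f: ⊤}
Applying B5's transfer function to that IN value gives OUT[B5] (row B5 above).

Answer: {a: ⊤, b: +, c: ⊤, d: +, e: +, f: ⊤}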